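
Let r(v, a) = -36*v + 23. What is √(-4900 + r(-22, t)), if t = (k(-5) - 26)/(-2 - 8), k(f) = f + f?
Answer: I*√4085 ≈ 63.914*I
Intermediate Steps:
k(f) = 2*f
t = 18/5 (t = (2*(-5) - 26)/(-2 - 8) = (-10 - 26)/(-10) = -36*(-⅒) = 18/5 ≈ 3.6000)
r(v, a) = 23 - 36*v
√(-4900 + r(-22, t)) = √(-4900 + (23 - 36*(-22))) = √(-4900 + (23 + 792)) = √(-4900 + 815) = √(-4085) = I*√4085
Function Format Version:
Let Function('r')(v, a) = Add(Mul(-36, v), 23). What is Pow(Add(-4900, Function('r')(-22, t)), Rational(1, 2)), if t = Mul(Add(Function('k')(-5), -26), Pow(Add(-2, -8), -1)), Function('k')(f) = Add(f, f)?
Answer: Mul(I, Pow(4085, Rational(1, 2))) ≈ Mul(63.914, I)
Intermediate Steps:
Function('k')(f) = Mul(2, f)
t = Rational(18, 5) (t = Mul(Add(Mul(2, -5), -26), Pow(Add(-2, -8), -1)) = Mul(Add(-10, -26), Pow(-10, -1)) = Mul(-36, Rational(-1, 10)) = Rational(18, 5) ≈ 3.6000)
Function('r')(v, a) = Add(23, Mul(-36, v))
Pow(Add(-4900, Function('r')(-22, t)), Rational(1, 2)) = Pow(Add(-4900, Add(23, Mul(-36, -22))), Rational(1, 2)) = Pow(Add(-4900, Add(23, 792)), Rational(1, 2)) = Pow(Add(-4900, 815), Rational(1, 2)) = Pow(-4085, Rational(1, 2)) = Mul(I, Pow(4085, Rational(1, 2)))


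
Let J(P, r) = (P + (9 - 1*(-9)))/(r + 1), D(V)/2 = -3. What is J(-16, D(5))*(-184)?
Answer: 368/5 ≈ 73.600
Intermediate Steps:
D(V) = -6 (D(V) = 2*(-3) = -6)
J(P, r) = (18 + P)/(1 + r) (J(P, r) = (P + (9 + 9))/(1 + r) = (P + 18)/(1 + r) = (18 + P)/(1 + r))
J(-16, D(5))*(-184) = ((18 - 16)/(1 - 6))*(-184) = (2/(-5))*(-184) = -⅕*2*(-184) = -⅖*(-184) = 368/5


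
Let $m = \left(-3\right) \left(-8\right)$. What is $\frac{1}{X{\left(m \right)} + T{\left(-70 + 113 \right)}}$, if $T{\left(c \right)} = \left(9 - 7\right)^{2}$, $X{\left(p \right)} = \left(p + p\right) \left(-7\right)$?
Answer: $- \frac{1}{332} \approx -0.003012$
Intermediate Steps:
$m = 24$
$X{\left(p \right)} = - 14 p$ ($X{\left(p \right)} = 2 p \left(-7\right) = - 14 p$)
$T{\left(c \right)} = 4$ ($T{\left(c \right)} = 2^{2} = 4$)
$\frac{1}{X{\left(m \right)} + T{\left(-70 + 113 \right)}} = \frac{1}{\left(-14\right) 24 + 4} = \frac{1}{-336 + 4} = \frac{1}{-332} = - \frac{1}{332}$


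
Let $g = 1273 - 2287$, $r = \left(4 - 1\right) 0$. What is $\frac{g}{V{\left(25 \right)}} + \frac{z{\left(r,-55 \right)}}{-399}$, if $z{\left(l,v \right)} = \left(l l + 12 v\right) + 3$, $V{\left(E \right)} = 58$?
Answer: $- \frac{61080}{3857} \approx -15.836$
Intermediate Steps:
$r = 0$ ($r = 3 \cdot 0 = 0$)
$z{\left(l,v \right)} = 3 + l^{2} + 12 v$ ($z{\left(l,v \right)} = \left(l^{2} + 12 v\right) + 3 = 3 + l^{2} + 12 v$)
$g = -1014$
$\frac{g}{V{\left(25 \right)}} + \frac{z{\left(r,-55 \right)}}{-399} = - \frac{1014}{58} + \frac{3 + 0^{2} + 12 \left(-55\right)}{-399} = \left(-1014\right) \frac{1}{58} + \left(3 + 0 - 660\right) \left(- \frac{1}{399}\right) = - \frac{507}{29} - - \frac{219}{133} = - \frac{507}{29} + \frac{219}{133} = - \frac{61080}{3857}$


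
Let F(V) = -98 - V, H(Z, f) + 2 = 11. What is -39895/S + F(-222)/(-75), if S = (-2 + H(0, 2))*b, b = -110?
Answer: 579329/11550 ≈ 50.158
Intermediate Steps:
H(Z, f) = 9 (H(Z, f) = -2 + 11 = 9)
S = -770 (S = (-2 + 9)*(-110) = 7*(-110) = -770)
-39895/S + F(-222)/(-75) = -39895/(-770) + (-98 - 1*(-222))/(-75) = -39895*(-1/770) + (-98 + 222)*(-1/75) = 7979/154 + 124*(-1/75) = 7979/154 - 124/75 = 579329/11550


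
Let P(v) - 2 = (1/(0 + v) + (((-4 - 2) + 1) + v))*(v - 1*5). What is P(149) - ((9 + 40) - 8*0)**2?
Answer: 2732357/149 ≈ 18338.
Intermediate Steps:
P(v) = 2 + (-5 + v)*(-5 + v + 1/v) (P(v) = 2 + (1/(0 + v) + (((-4 - 2) + 1) + v))*(v - 1*5) = 2 + (1/v + ((-6 + 1) + v))*(v - 5) = 2 + (1/v + (-5 + v))*(-5 + v) = 2 + (-5 + v + 1/v)*(-5 + v) = 2 + (-5 + v)*(-5 + v + 1/v))
P(149) - ((9 + 40) - 8*0)**2 = (28 + 149**2 - 10*149 - 5/149) - ((9 + 40) - 8*0)**2 = (28 + 22201 - 1490 - 5*1/149) - (49 + 0)**2 = (28 + 22201 - 1490 - 5/149) - 1*49**2 = 3090106/149 - 1*2401 = 3090106/149 - 2401 = 2732357/149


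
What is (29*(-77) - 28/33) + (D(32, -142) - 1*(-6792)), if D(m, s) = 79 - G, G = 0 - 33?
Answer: 154115/33 ≈ 4670.1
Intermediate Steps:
G = -33
D(m, s) = 112 (D(m, s) = 79 - 1*(-33) = 79 + 33 = 112)
(29*(-77) - 28/33) + (D(32, -142) - 1*(-6792)) = (29*(-77) - 28/33) + (112 - 1*(-6792)) = (-2233 - 28*1/33) + (112 + 6792) = (-2233 - 28/33) + 6904 = -73717/33 + 6904 = 154115/33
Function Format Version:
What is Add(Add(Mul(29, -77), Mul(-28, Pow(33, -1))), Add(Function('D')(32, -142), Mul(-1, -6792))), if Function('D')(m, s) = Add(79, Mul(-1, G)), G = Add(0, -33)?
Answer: Rational(154115, 33) ≈ 4670.1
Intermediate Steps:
G = -33
Function('D')(m, s) = 112 (Function('D')(m, s) = Add(79, Mul(-1, -33)) = Add(79, 33) = 112)
Add(Add(Mul(29, -77), Mul(-28, Pow(33, -1))), Add(Function('D')(32, -142), Mul(-1, -6792))) = Add(Add(Mul(29, -77), Mul(-28, Pow(33, -1))), Add(112, Mul(-1, -6792))) = Add(Add(-2233, Mul(-28, Rational(1, 33))), Add(112, 6792)) = Add(Add(-2233, Rational(-28, 33)), 6904) = Add(Rational(-73717, 33), 6904) = Rational(154115, 33)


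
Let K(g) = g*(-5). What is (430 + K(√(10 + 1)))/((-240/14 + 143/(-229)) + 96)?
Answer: 689290/125407 - 8015*√11/125407 ≈ 5.2845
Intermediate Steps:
K(g) = -5*g
(430 + K(√(10 + 1)))/((-240/14 + 143/(-229)) + 96) = (430 - 5*√(10 + 1))/((-240/14 + 143/(-229)) + 96) = (430 - 5*√11)/((-240*1/14 + 143*(-1/229)) + 96) = (430 - 5*√11)/((-120/7 - 143/229) + 96) = (430 - 5*√11)/(-28481/1603 + 96) = (430 - 5*√11)/(125407/1603) = (430 - 5*√11)*(1603/125407) = 689290/125407 - 8015*√11/125407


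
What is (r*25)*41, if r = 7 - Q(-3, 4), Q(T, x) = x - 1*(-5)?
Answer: -2050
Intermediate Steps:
Q(T, x) = 5 + x (Q(T, x) = x + 5 = 5 + x)
r = -2 (r = 7 - (5 + 4) = 7 - 1*9 = 7 - 9 = -2)
(r*25)*41 = -2*25*41 = -50*41 = -2050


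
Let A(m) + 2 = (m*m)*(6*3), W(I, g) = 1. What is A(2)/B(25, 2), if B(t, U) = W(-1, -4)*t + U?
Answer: 70/27 ≈ 2.5926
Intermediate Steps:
B(t, U) = U + t (B(t, U) = 1*t + U = t + U = U + t)
A(m) = -2 + 18*m² (A(m) = -2 + (m*m)*(6*3) = -2 + m²*18 = -2 + 18*m²)
A(2)/B(25, 2) = (-2 + 18*2²)/(2 + 25) = (-2 + 18*4)/27 = (-2 + 72)*(1/27) = 70*(1/27) = 70/27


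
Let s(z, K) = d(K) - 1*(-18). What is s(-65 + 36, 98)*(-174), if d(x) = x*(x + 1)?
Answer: -1691280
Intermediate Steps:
d(x) = x*(1 + x)
s(z, K) = 18 + K*(1 + K) (s(z, K) = K*(1 + K) - 1*(-18) = K*(1 + K) + 18 = 18 + K*(1 + K))
s(-65 + 36, 98)*(-174) = (18 + 98*(1 + 98))*(-174) = (18 + 98*99)*(-174) = (18 + 9702)*(-174) = 9720*(-174) = -1691280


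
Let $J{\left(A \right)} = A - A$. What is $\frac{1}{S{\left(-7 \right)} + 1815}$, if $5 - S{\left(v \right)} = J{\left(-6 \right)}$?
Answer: $\frac{1}{1820} \approx 0.00054945$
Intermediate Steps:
$J{\left(A \right)} = 0$
$S{\left(v \right)} = 5$ ($S{\left(v \right)} = 5 - 0 = 5 + 0 = 5$)
$\frac{1}{S{\left(-7 \right)} + 1815} = \frac{1}{5 + 1815} = \frac{1}{1820}$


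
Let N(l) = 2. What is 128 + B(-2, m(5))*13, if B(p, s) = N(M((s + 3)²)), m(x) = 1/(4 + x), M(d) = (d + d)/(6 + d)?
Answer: 154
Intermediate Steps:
M(d) = 2*d/(6 + d) (M(d) = (2*d)/(6 + d) = 2*d/(6 + d))
B(p, s) = 2
128 + B(-2, m(5))*13 = 128 + 2*13 = 128 + 26 = 154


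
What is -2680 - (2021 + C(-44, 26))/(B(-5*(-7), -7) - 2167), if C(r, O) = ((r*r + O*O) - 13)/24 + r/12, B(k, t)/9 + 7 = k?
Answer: -8208119/3064 ≈ -2678.9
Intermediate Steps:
B(k, t) = -63 + 9*k
C(r, O) = -13/24 + r/12 + O**2/24 + r**2/24 (C(r, O) = ((r**2 + O**2) - 13)*(1/24) + r*(1/12) = ((O**2 + r**2) - 13)*(1/24) + r/12 = (-13 + O**2 + r**2)*(1/24) + r/12 = (-13/24 + O**2/24 + r**2/24) + r/12 = -13/24 + r/12 + O**2/24 + r**2/24)
-2680 - (2021 + C(-44, 26))/(B(-5*(-7), -7) - 2167) = -2680 - (2021 + (-13/24 + (1/12)*(-44) + (1/24)*26**2 + (1/24)*(-44)**2))/((-63 + 9*(-5*(-7))) - 2167) = -2680 - (2021 + (-13/24 - 11/3 + (1/24)*676 + (1/24)*1936))/((-63 + 9*35) - 2167) = -2680 - (2021 + (-13/24 - 11/3 + 169/6 + 242/3))/((-63 + 315) - 2167) = -2680 - (2021 + 837/8)/(252 - 2167) = -2680 - 17005/(8*(-1915)) = -2680 - 17005*(-1)/(8*1915) = -2680 - 1*(-3401/3064) = -2680 + 3401/3064 = -8208119/3064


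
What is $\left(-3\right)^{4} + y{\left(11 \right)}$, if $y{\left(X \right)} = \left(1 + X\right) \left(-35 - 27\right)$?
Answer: $-663$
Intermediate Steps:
$y{\left(X \right)} = -62 - 62 X$ ($y{\left(X \right)} = \left(1 + X\right) \left(-62\right) = -62 - 62 X$)
$\left(-3\right)^{4} + y{\left(11 \right)} = \left(-3\right)^{4} - 744 = 81 - 744 = -663$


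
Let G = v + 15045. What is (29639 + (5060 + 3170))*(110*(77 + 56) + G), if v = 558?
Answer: 1144893477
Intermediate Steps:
G = 15603 (G = 558 + 15045 = 15603)
(29639 + (5060 + 3170))*(110*(77 + 56) + G) = (29639 + (5060 + 3170))*(110*(77 + 56) + 15603) = (29639 + 8230)*(110*133 + 15603) = 37869*(14630 + 15603) = 37869*30233 = 1144893477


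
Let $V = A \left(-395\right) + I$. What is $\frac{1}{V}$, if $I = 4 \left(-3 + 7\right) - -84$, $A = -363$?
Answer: $\frac{1}{143485} \approx 6.9694 \cdot 10^{-6}$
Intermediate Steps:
$I = 100$ ($I = 4 \cdot 4 + 84 = 16 + 84 = 100$)
$V = 143485$ ($V = \left(-363\right) \left(-395\right) + 100 = 143385 + 100 = 143485$)
$\frac{1}{V} = \frac{1}{143485}$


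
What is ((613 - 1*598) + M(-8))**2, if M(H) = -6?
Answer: 81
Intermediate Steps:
((613 - 1*598) + M(-8))**2 = ((613 - 1*598) - 6)**2 = ((613 - 598) - 6)**2 = (15 - 6)**2 = 9**2 = 81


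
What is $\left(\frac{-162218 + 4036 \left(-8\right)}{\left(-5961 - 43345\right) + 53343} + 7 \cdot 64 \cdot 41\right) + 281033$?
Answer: $\frac{1208487331}{4037} \approx 2.9935 \cdot 10^{5}$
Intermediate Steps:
$\left(\frac{-162218 + 4036 \left(-8\right)}{\left(-5961 - 43345\right) + 53343} + 7 \cdot 64 \cdot 41\right) + 281033 = \left(\frac{-162218 - 32288}{-49306 + 53343} + 448 \cdot 41\right) + 281033 = \left(- \frac{194506}{4037} + 18368\right) + 281033 = \frac{73957110}{4037} + 281033 = \frac{1208487331}{4037}$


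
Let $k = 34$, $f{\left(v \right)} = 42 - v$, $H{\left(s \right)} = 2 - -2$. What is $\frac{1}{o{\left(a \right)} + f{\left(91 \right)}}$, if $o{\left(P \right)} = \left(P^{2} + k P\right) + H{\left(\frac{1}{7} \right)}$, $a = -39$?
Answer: $\frac{1}{150} \approx 0.0066667$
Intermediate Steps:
$H{\left(s \right)} = 4$ ($H{\left(s \right)} = 2 + 2 = 4$)
$o{\left(P \right)} = 4 + P^{2} + 34 P$ ($o{\left(P \right)} = \left(P^{2} + 34 P\right) + 4 = 4 + P^{2} + 34 P$)
$\frac{1}{o{\left(a \right)} + f{\left(91 \right)}} = \frac{1}{\left(4 + \left(-39\right)^{2} + 34 \left(-39\right)\right) + \left(42 - 91\right)} = \frac{1}{\left(4 + 1521 - 1326\right) + \left(42 - 91\right)} = \frac{1}{199 - 49} = \frac{1}{150}$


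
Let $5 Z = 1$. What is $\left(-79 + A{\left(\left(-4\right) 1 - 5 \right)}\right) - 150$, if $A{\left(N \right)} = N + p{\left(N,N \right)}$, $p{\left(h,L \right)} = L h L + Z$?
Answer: $- \frac{4834}{5} \approx -966.8$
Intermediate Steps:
$Z = \frac{1}{5}$ ($Z = \frac{1}{5} \cdot 1 = \frac{1}{5} \approx 0.2$)
$p{\left(h,L \right)} = \frac{1}{5} + h L^{2}$ ($p{\left(h,L \right)} = L h L + \frac{1}{5} = h L^{2} + \frac{1}{5} = \frac{1}{5} + h L^{2}$)
$A{\left(N \right)} = \frac{1}{5} + N + N^{3}$ ($A{\left(N \right)} = N + \left(\frac{1}{5} + N N^{2}\right) = N + \left(\frac{1}{5} + N^{3}\right) = \frac{1}{5} + N + N^{3}$)
$\left(-79 + A{\left(\left(-4\right) 1 - 5 \right)}\right) - 150 = \left(-79 + \left(\frac{1}{5} - 9 + \left(\left(-4\right) 1 - 5\right)^{3}\right)\right) - 150 = \left(-79 + \left(\frac{1}{5} - 9 + \left(-4 - 5\right)^{3}\right)\right) - 150 = \left(-79 + \left(\frac{1}{5} - 9 + \left(-9\right)^{3}\right)\right) - 150 = \left(-79 - \frac{3689}{5}\right) - 150 = - \frac{4084}{5} - 150 = - \frac{4834}{5}$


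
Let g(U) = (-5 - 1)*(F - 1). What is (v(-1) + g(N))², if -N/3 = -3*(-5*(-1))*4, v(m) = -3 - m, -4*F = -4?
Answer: 4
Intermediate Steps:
F = 1 (F = -¼*(-4) = 1)
N = 180 (N = -(-9)*-5*(-1)*4 = -(-9)*5*4 = -(-9)*20 = -3*(-60) = 180)
g(U) = 0 (g(U) = (-5 - 1)*(1 - 1) = -6*0 = 0)
(v(-1) + g(N))² = ((-3 - 1*(-1)) + 0)² = ((-3 + 1) + 0)² = (-2 + 0)² = (-2)² = 4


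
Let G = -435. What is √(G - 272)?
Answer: I*√707 ≈ 26.589*I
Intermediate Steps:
√(G - 272) = √(-435 - 272) = √(-707) = I*√707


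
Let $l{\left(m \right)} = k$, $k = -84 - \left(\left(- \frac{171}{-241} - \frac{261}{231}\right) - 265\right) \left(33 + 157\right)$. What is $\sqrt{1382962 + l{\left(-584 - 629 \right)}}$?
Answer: $\frac{2 \sqrt{123394279720943}}{18557} \approx 1197.2$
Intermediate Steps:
$k = \frac{934268162}{18557}$ ($k = -84 - \left(\left(\left(-171\right) \left(- \frac{1}{241}\right) - \frac{87}{77}\right) - 265\right) 190 = -84 - \left(\left(\frac{171}{241} - \frac{87}{77}\right) - 265\right) 190 = -84 - \left(- \frac{7800}{18557} - 265\right) 190 = -84 - \left(- \frac{4925405}{18557}\right) 190 = -84 - - \frac{935826950}{18557} = -84 + \frac{935826950}{18557} = \frac{934268162}{18557} \approx 50346.0$)
$l{\left(m \right)} = \frac{934268162}{18557}$
$\sqrt{1382962 + l{\left(-584 - 629 \right)}} = \sqrt{1382962 + \frac{934268162}{18557}} = \sqrt{\frac{26597893996}{18557}} = \frac{2 \sqrt{123394279720943}}{18557}$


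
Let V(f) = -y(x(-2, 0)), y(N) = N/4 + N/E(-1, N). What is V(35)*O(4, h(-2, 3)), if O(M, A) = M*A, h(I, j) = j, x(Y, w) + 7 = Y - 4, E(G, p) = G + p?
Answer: 195/7 ≈ 27.857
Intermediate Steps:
x(Y, w) = -11 + Y (x(Y, w) = -7 + (Y - 4) = -7 + (-4 + Y) = -11 + Y)
y(N) = N/4 + N/(-1 + N)
V(f) = 65/28 (V(f) = -(-11 - 2)*(3 + (-11 - 2))/(4*(-1 + (-11 - 2))) = -(-13)*(3 - 13)/(4*(-1 - 13)) = -(-13)*(-10)/(4*(-14)) = -(-13)*(-1)*(-10)/(4*14) = -1*(-65/28) = 65/28)
O(M, A) = A*M
V(35)*O(4, h(-2, 3)) = 65*(3*4)/28 = (65/28)*12 = 195/7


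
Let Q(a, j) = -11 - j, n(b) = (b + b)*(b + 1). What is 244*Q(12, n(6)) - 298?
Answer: -23478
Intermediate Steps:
n(b) = 2*b*(1 + b) (n(b) = (2*b)*(1 + b) = 2*b*(1 + b))
244*Q(12, n(6)) - 298 = 244*(-11 - 2*6*(1 + 6)) - 298 = 244*(-11 - 2*6*7) - 298 = 244*(-11 - 1*84) - 298 = 244*(-11 - 84) - 298 = 244*(-95) - 298 = -23180 - 298 = -23478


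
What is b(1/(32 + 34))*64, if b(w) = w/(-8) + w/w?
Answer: 2108/33 ≈ 63.879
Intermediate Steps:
b(w) = 1 - w/8 (b(w) = w*(-⅛) + 1 = -w/8 + 1 = 1 - w/8)
b(1/(32 + 34))*64 = (1 - 1/(8*(32 + 34)))*64 = (1 - ⅛/66)*64 = (1 - ⅛*1/66)*64 = (1 - 1/528)*64 = (527/528)*64 = 2108/33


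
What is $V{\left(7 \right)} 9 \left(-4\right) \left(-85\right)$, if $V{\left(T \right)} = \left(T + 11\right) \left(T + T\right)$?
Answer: $771120$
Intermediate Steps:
$V{\left(T \right)} = 2 T \left(11 + T\right)$ ($V{\left(T \right)} = \left(11 + T\right) 2 T = 2 T \left(11 + T\right)$)
$V{\left(7 \right)} 9 \left(-4\right) \left(-85\right) = 2 \cdot 7 \left(11 + 7\right) 9 \left(-4\right) \left(-85\right) = 2 \cdot 7 \cdot 18 \left(-36\right) \left(-85\right) = 252 \left(-36\right) \left(-85\right) = \left(-9072\right) \left(-85\right) = 771120$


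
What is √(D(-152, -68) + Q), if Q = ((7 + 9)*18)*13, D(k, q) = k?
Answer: 2*√898 ≈ 59.933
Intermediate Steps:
Q = 3744 (Q = (16*18)*13 = 288*13 = 3744)
√(D(-152, -68) + Q) = √(-152 + 3744) = √3592 = 2*√898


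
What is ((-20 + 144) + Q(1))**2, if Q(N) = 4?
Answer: 16384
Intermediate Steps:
((-20 + 144) + Q(1))**2 = ((-20 + 144) + 4)**2 = (124 + 4)**2 = 128**2 = 16384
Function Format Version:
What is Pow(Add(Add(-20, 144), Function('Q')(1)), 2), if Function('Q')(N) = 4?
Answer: 16384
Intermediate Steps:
Pow(Add(Add(-20, 144), Function('Q')(1)), 2) = Pow(Add(Add(-20, 144), 4), 2) = Pow(Add(124, 4), 2) = Pow(128, 2) = 16384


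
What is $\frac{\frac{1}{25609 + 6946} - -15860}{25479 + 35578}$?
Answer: $\frac{516322301}{1987710635} \approx 0.25976$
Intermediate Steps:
$\frac{\frac{1}{25609 + 6946} - -15860}{25479 + 35578} = \frac{\frac{1}{32555} + 15860}{61057} = \left(\frac{1}{32555} + 15860\right) \frac{1}{61057} = \frac{516322301}{32555} \cdot \frac{1}{61057} = \frac{516322301}{1987710635}$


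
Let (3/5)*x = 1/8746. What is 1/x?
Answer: 26238/5 ≈ 5247.6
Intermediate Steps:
x = 5/26238 (x = (5/3)/8746 = (5/3)*(1/8746) = 5/26238 ≈ 0.00019056)
1/x = 1/(5/26238) = 26238/5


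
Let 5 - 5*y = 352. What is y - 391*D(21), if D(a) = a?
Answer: -41402/5 ≈ -8280.4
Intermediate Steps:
y = -347/5 (y = 1 - ⅕*352 = 1 - 352/5 = -347/5 ≈ -69.400)
y - 391*D(21) = -347/5 - 391*21 = -347/5 - 8211 = -41402/5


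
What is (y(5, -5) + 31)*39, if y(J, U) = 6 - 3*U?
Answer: 2028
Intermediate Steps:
(y(5, -5) + 31)*39 = ((6 - 3*(-5)) + 31)*39 = ((6 + 15) + 31)*39 = (21 + 31)*39 = 52*39 = 2028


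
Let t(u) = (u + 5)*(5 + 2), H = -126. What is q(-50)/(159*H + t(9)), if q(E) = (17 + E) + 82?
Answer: -7/2848 ≈ -0.0024579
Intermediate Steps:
t(u) = 35 + 7*u (t(u) = (5 + u)*7 = 35 + 7*u)
q(E) = 99 + E
q(-50)/(159*H + t(9)) = (99 - 50)/(159*(-126) + (35 + 7*9)) = 49/(-20034 + (35 + 63)) = 49/(-20034 + 98) = 49/(-19936) = 49*(-1/19936) = -7/2848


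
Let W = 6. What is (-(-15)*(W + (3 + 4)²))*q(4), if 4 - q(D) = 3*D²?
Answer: -36300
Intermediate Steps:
q(D) = 4 - 3*D²
(-(-15)*(W + (3 + 4)²))*q(4) = (-(-15)*(6 + (3 + 4)²))*(4 - 3*4²) = (-(-15)*(6 + 7²))*(4 - 3*16) = (-(-15)*(6 + 49))*(4 - 48) = -(-15)*55*(-44) = -3*(-275)*(-44) = 825*(-44) = -36300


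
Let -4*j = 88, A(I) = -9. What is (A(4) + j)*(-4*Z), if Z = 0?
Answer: 0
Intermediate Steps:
j = -22 (j = -1/4*88 = -22)
(A(4) + j)*(-4*Z) = (-9 - 22)*(-4*0) = -31*0 = 0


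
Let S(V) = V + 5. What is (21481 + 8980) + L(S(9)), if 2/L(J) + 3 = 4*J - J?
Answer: 1187981/39 ≈ 30461.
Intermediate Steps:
S(V) = 5 + V
L(J) = 2/(-3 + 3*J) (L(J) = 2/(-3 + (4*J - J)) = 2/(-3 + 3*J))
(21481 + 8980) + L(S(9)) = (21481 + 8980) + 2/(3*(-1 + (5 + 9))) = 30461 + 2/(3*(-1 + 14)) = 30461 + (⅔)/13 = 30461 + (⅔)*(1/13) = 30461 + 2/39 = 1187981/39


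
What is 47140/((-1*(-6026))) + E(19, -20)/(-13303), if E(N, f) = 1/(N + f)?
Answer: 313554723/40081939 ≈ 7.8228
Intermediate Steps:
47140/((-1*(-6026))) + E(19, -20)/(-13303) = 47140/((-1*(-6026))) + 1/((19 - 20)*(-13303)) = 47140/6026 - 1/13303/(-1) = 47140*(1/6026) - 1*(-1/13303) = 23570/3013 + 1/13303 = 313554723/40081939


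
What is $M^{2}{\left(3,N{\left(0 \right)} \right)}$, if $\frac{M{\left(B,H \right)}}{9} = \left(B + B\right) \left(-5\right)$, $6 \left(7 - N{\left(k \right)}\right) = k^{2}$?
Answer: $72900$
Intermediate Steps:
$N{\left(k \right)} = 7 - \frac{k^{2}}{6}$
$M{\left(B,H \right)} = - 90 B$ ($M{\left(B,H \right)} = 9 \left(B + B\right) \left(-5\right) = 9 \cdot 2 B \left(-5\right) = 9 \left(- 10 B\right) = - 90 B$)
$M^{2}{\left(3,N{\left(0 \right)} \right)} = \left(\left(-90\right) 3\right)^{2} = \left(-270\right)^{2} = 72900$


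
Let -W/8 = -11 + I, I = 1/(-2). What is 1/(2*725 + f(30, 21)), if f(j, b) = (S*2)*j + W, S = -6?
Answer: 1/1182 ≈ 0.00084602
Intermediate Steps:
I = -1/2 ≈ -0.50000
W = 92 (W = -8*(-11 - 1/2) = -8*(-23/2) = 92)
f(j, b) = 92 - 12*j (f(j, b) = (-6*2)*j + 92 = -12*j + 92 = 92 - 12*j)
1/(2*725 + f(30, 21)) = 1/(2*725 + (92 - 12*30)) = 1/(1450 + (92 - 360)) = 1/(1450 - 268) = 1/1182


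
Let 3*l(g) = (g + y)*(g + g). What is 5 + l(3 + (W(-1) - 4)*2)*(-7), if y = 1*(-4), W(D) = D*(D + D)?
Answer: -55/3 ≈ -18.333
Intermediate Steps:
W(D) = 2*D² (W(D) = D*(2*D) = 2*D²)
y = -4
l(g) = 2*g*(-4 + g)/3 (l(g) = ((g - 4)*(g + g))/3 = ((-4 + g)*(2*g))/3 = (2*g*(-4 + g))/3 = 2*g*(-4 + g)/3)
5 + l(3 + (W(-1) - 4)*2)*(-7) = 5 + (2*(3 + (2*(-1)² - 4)*2)*(-4 + (3 + (2*(-1)² - 4)*2))/3)*(-7) = 5 + (2*(3 + (2*1 - 4)*2)*(-4 + (3 + (2*1 - 4)*2))/3)*(-7) = 5 + (2*(3 + (2 - 4)*2)*(-4 + (3 + (2 - 4)*2))/3)*(-7) = 5 + (2*(3 - 2*2)*(-4 + (3 - 2*2))/3)*(-7) = 5 + (2*(3 - 4)*(-4 + (3 - 4))/3)*(-7) = 5 + ((⅔)*(-1)*(-4 - 1))*(-7) = 5 + ((⅔)*(-1)*(-5))*(-7) = 5 + (10/3)*(-7) = 5 - 70/3 = -55/3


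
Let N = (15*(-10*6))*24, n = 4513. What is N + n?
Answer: -17087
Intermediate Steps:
N = -21600 (N = (15*(-60))*24 = -900*24 = -21600)
N + n = -21600 + 4513 = -17087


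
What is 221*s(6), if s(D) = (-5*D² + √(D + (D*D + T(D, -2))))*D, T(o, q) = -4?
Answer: -238680 + 1326*√38 ≈ -2.3051e+5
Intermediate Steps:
s(D) = D*(√(-4 + D + D²) - 5*D²) (s(D) = (-5*D² + √(D + (D*D - 4)))*D = (-5*D² + √(D + (D² - 4)))*D = (-5*D² + √(D + (-4 + D²)))*D = (-5*D² + √(-4 + D + D²))*D = (√(-4 + D + D²) - 5*D²)*D = D*(√(-4 + D + D²) - 5*D²))
221*s(6) = 221*(6*(√(-4 + 6 + 6²) - 5*6²)) = 221*(6*(√(-4 + 6 + 36) - 5*36)) = 221*(6*(√38 - 180)) = 221*(6*(-180 + √38)) = 221*(-1080 + 6*√38) = -238680 + 1326*√38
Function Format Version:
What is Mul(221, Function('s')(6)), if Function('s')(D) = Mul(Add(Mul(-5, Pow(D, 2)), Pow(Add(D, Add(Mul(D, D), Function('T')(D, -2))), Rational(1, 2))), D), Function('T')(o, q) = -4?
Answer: Add(-238680, Mul(1326, Pow(38, Rational(1, 2)))) ≈ -2.3051e+5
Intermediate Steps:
Function('s')(D) = Mul(D, Add(Pow(Add(-4, D, Pow(D, 2)), Rational(1, 2)), Mul(-5, Pow(D, 2)))) (Function('s')(D) = Mul(Add(Mul(-5, Pow(D, 2)), Pow(Add(D, Add(Mul(D, D), -4)), Rational(1, 2))), D) = Mul(Add(Mul(-5, Pow(D, 2)), Pow(Add(D, Add(Pow(D, 2), -4)), Rational(1, 2))), D) = Mul(Add(Mul(-5, Pow(D, 2)), Pow(Add(D, Add(-4, Pow(D, 2))), Rational(1, 2))), D) = Mul(Add(Mul(-5, Pow(D, 2)), Pow(Add(-4, D, Pow(D, 2)), Rational(1, 2))), D) = Mul(Add(Pow(Add(-4, D, Pow(D, 2)), Rational(1, 2)), Mul(-5, Pow(D, 2))), D) = Mul(D, Add(Pow(Add(-4, D, Pow(D, 2)), Rational(1, 2)), Mul(-5, Pow(D, 2)))))
Mul(221, Function('s')(6)) = Mul(221, Mul(6, Add(Pow(Add(-4, 6, Pow(6, 2)), Rational(1, 2)), Mul(-5, Pow(6, 2))))) = Mul(221, Mul(6, Add(Pow(Add(-4, 6, 36), Rational(1, 2)), Mul(-5, 36)))) = Mul(221, Mul(6, Add(Pow(38, Rational(1, 2)), -180))) = Mul(221, Mul(6, Add(-180, Pow(38, Rational(1, 2))))) = Mul(221, Add(-1080, Mul(6, Pow(38, Rational(1, 2))))) = Add(-238680, Mul(1326, Pow(38, Rational(1, 2))))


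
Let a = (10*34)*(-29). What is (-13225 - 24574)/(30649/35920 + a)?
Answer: 1357740080/354140551 ≈ 3.8339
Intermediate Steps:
a = -9860 (a = 340*(-29) = -9860)
(-13225 - 24574)/(30649/35920 + a) = (-13225 - 24574)/(30649/35920 - 9860) = -37799/(30649*(1/35920) - 9860) = -37799/(30649/35920 - 9860) = -37799/(-354140551/35920) = -37799*(-35920/354140551) = 1357740080/354140551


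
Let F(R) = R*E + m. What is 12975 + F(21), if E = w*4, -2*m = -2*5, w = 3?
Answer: 13232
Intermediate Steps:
m = 5 (m = -(-1)*5 = -½*(-10) = 5)
E = 12 (E = 3*4 = 12)
F(R) = 5 + 12*R (F(R) = R*12 + 5 = 12*R + 5 = 5 + 12*R)
12975 + F(21) = 12975 + (5 + 12*21) = 12975 + (5 + 252) = 12975 + 257 = 13232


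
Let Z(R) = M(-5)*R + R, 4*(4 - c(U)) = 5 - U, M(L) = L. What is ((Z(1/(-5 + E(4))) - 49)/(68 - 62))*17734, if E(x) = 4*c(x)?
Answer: -2190149/15 ≈ -1.4601e+5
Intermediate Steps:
c(U) = 11/4 + U/4 (c(U) = 4 - (5 - U)/4 = 4 + (-5/4 + U/4) = 11/4 + U/4)
E(x) = 11 + x (E(x) = 4*(11/4 + x/4) = 11 + x)
Z(R) = -4*R (Z(R) = -5*R + R = -4*R)
((Z(1/(-5 + E(4))) - 49)/(68 - 62))*17734 = ((-4/(-5 + (11 + 4)) - 49)/(68 - 62))*17734 = ((-4/(-5 + 15) - 49)/6)*17734 = ((-4/10 - 49)*(⅙))*17734 = ((-4*⅒ - 49)*(⅙))*17734 = ((-⅖ - 49)*(⅙))*17734 = -247/5*⅙*17734 = -247/30*17734 = -2190149/15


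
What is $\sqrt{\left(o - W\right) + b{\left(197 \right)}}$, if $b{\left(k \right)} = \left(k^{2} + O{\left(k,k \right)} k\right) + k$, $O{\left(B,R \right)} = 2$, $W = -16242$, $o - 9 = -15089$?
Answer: $\sqrt{40562} \approx 201.4$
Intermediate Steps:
$o = -15080$ ($o = 9 - 15089 = -15080$)
$b{\left(k \right)} = k^{2} + 3 k$ ($b{\left(k \right)} = \left(k^{2} + 2 k\right) + k = k^{2} + 3 k$)
$\sqrt{\left(o - W\right) + b{\left(197 \right)}} = \sqrt{\left(-15080 - -16242\right) + 197 \left(3 + 197\right)} = \sqrt{\left(-15080 + 16242\right) + 197 \cdot 200} = \sqrt{1162 + 39400} = \sqrt{40562}$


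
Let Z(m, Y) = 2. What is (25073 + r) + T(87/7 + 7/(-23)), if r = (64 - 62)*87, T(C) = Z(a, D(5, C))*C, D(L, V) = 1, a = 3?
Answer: 4068671/161 ≈ 25271.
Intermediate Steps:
T(C) = 2*C
r = 174 (r = 2*87 = 174)
(25073 + r) + T(87/7 + 7/(-23)) = (25073 + 174) + 2*(87/7 + 7/(-23)) = 25247 + 2*(87*(1/7) + 7*(-1/23)) = 25247 + 2*(87/7 - 7/23) = 25247 + 2*(1952/161) = 25247 + 3904/161 = 4068671/161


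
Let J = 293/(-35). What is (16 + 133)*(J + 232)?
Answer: 1166223/35 ≈ 33321.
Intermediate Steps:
J = -293/35 (J = 293*(-1/35) = -293/35 ≈ -8.3714)
(16 + 133)*(J + 232) = (16 + 133)*(-293/35 + 232) = 149*(7827/35) = 1166223/35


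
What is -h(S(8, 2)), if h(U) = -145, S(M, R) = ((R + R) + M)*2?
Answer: 145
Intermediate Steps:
S(M, R) = 2*M + 4*R (S(M, R) = (2*R + M)*2 = (M + 2*R)*2 = 2*M + 4*R)
-h(S(8, 2)) = -1*(-145) = 145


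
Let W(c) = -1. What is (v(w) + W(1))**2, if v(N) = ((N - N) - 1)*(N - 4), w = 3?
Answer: 0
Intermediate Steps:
v(N) = 4 - N (v(N) = (0 - 1)*(-4 + N) = -(-4 + N) = 4 - N)
(v(w) + W(1))**2 = ((4 - 1*3) - 1)**2 = ((4 - 3) - 1)**2 = (1 - 1)**2 = 0**2 = 0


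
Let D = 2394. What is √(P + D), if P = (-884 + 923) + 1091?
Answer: 2*√881 ≈ 59.363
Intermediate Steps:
P = 1130 (P = 39 + 1091 = 1130)
√(P + D) = √(1130 + 2394) = √3524 = 2*√881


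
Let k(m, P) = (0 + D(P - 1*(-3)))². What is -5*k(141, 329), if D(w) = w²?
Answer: -60746650880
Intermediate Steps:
k(m, P) = (3 + P)⁴ (k(m, P) = (0 + (P - 1*(-3))²)² = (0 + (P + 3)²)² = (0 + (3 + P)²)² = ((3 + P)²)² = (3 + P)⁴)
-5*k(141, 329) = -5*(3 + 329)⁴ = -5*332⁴ = -5*12149330176 = -60746650880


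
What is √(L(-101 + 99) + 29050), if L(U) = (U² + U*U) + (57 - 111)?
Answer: 2*√7251 ≈ 170.31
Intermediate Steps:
L(U) = -54 + 2*U² (L(U) = (U² + U²) - 54 = 2*U² - 54 = -54 + 2*U²)
√(L(-101 + 99) + 29050) = √((-54 + 2*(-101 + 99)²) + 29050) = √((-54 + 2*(-2)²) + 29050) = √((-54 + 2*4) + 29050) = √((-54 + 8) + 29050) = √(-46 + 29050) = √29004 = 2*√7251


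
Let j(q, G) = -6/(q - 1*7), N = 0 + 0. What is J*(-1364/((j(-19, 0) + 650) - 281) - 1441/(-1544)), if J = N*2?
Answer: 0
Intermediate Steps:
N = 0
j(q, G) = -6/(-7 + q) (j(q, G) = -6/(q - 7) = -6/(-7 + q))
J = 0 (J = 0*2 = 0)
J*(-1364/((j(-19, 0) + 650) - 281) - 1441/(-1544)) = 0*(-1364/((-6/(-7 - 19) + 650) - 281) - 1441/(-1544)) = 0*(-1364/((-6/(-26) + 650) - 281) - 1441*(-1/1544)) = 0*(-1364/((-6*(-1/26) + 650) - 281) + 1441/1544) = 0*(-1364/((3/13 + 650) - 281) + 1441/1544) = 0*(-1364/(8453/13 - 281) + 1441/1544) = 0*(-1364/4800/13 + 1441/1544) = 0*(-1364*13/4800 + 1441/1544) = 0*(-4433/1200 + 1441/1544) = 0*(-639419/231600) = 0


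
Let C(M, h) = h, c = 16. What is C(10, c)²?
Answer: 256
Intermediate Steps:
C(10, c)² = 16² = 256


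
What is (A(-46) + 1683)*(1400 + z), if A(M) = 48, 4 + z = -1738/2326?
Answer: 2808857349/1163 ≈ 2.4152e+6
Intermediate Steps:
z = -5521/1163 (z = -4 - 1738/2326 = -4 - 1738*1/2326 = -4 - 869/1163 = -5521/1163 ≈ -4.7472)
(A(-46) + 1683)*(1400 + z) = (48 + 1683)*(1400 - 5521/1163) = 1731*(1622679/1163) = 2808857349/1163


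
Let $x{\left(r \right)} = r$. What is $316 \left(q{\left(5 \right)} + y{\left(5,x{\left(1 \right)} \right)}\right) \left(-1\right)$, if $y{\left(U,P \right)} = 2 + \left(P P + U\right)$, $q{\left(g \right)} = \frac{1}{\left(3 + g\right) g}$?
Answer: $- \frac{25359}{10} \approx -2535.9$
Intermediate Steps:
$q{\left(g \right)} = \frac{1}{g \left(3 + g\right)}$
$y{\left(U,P \right)} = 2 + U + P^{2}$ ($y{\left(U,P \right)} = 2 + \left(P^{2} + U\right) = 2 + \left(U + P^{2}\right) = 2 + U + P^{2}$)
$316 \left(q{\left(5 \right)} + y{\left(5,x{\left(1 \right)} \right)}\right) \left(-1\right) = 316 \left(\frac{1}{5 \left(3 + 5\right)} + \left(2 + 5 + 1^{2}\right)\right) \left(-1\right) = 316 \left(\frac{1}{5 \cdot 8} + \left(2 + 5 + 1\right)\right) \left(-1\right) = 316 \left(\frac{1}{5} \cdot \frac{1}{8} + 8\right) \left(-1\right) = 316 \left(\frac{1}{40} + 8\right) \left(-1\right) = 316 \cdot \frac{321}{40} \left(-1\right) = 316 \left(- \frac{321}{40}\right) = - \frac{25359}{10}$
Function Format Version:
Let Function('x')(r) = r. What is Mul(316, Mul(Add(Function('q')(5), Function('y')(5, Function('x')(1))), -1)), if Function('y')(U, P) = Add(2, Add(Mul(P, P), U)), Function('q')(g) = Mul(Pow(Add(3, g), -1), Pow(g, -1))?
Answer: Rational(-25359, 10) ≈ -2535.9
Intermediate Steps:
Function('q')(g) = Mul(Pow(g, -1), Pow(Add(3, g), -1))
Function('y')(U, P) = Add(2, U, Pow(P, 2)) (Function('y')(U, P) = Add(2, Add(Pow(P, 2), U)) = Add(2, Add(U, Pow(P, 2))) = Add(2, U, Pow(P, 2)))
Mul(316, Mul(Add(Function('q')(5), Function('y')(5, Function('x')(1))), -1)) = Mul(316, Mul(Add(Mul(Pow(5, -1), Pow(Add(3, 5), -1)), Add(2, 5, Pow(1, 2))), -1)) = Mul(316, Mul(Add(Mul(Rational(1, 5), Pow(8, -1)), Add(2, 5, 1)), -1)) = Mul(316, Mul(Add(Mul(Rational(1, 5), Rational(1, 8)), 8), -1)) = Mul(316, Mul(Add(Rational(1, 40), 8), -1)) = Mul(316, Mul(Rational(321, 40), -1)) = Mul(316, Rational(-321, 40)) = Rational(-25359, 10)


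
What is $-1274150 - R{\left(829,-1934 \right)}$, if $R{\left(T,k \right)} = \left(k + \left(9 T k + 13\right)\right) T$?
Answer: $11962435205$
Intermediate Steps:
$R{\left(T,k \right)} = T \left(13 + k + 9 T k\right)$ ($R{\left(T,k \right)} = \left(k + \left(9 T k + 13\right)\right) T = \left(k + \left(13 + 9 T k\right)\right) T = \left(13 + k + 9 T k\right) T = T \left(13 + k + 9 T k\right)$)
$-1274150 - R{\left(829,-1934 \right)} = -1274150 - 829 \left(13 - 1934 + 9 \cdot 829 \left(-1934\right)\right) = -1274150 - 829 \left(13 - 1934 - 14429574\right) = -1274150 - 829 \left(-14431495\right) = -1274150 - -11963709355 = -1274150 + 11963709355 = 11962435205$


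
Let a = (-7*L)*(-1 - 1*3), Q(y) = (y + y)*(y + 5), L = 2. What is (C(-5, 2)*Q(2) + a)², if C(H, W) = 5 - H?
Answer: 112896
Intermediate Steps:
Q(y) = 2*y*(5 + y) (Q(y) = (2*y)*(5 + y) = 2*y*(5 + y))
a = 56 (a = (-7*2)*(-1 - 1*3) = -14*(-1 - 3) = -14*(-4) = 56)
(C(-5, 2)*Q(2) + a)² = ((5 - 1*(-5))*(2*2*(5 + 2)) + 56)² = ((5 + 5)*(2*2*7) + 56)² = (10*28 + 56)² = (280 + 56)² = 336² = 112896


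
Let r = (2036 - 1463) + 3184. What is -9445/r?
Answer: -9445/3757 ≈ -2.5140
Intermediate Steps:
r = 3757 (r = 573 + 3184 = 3757)
-9445/r = -9445/3757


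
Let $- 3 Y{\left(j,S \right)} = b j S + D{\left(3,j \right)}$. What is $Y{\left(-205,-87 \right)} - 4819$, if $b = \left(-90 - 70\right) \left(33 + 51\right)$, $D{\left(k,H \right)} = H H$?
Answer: $\frac{239645918}{3} \approx 7.9882 \cdot 10^{7}$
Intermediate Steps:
$D{\left(k,H \right)} = H^{2}$
$b = -13440$ ($b = \left(-160\right) 84 = -13440$)
$Y{\left(j,S \right)} = - \frac{j^{2}}{3} + 4480 S j$ ($Y{\left(j,S \right)} = - \frac{- 13440 j S + j^{2}}{3} = - \frac{- 13440 S j + j^{2}}{3} = - \frac{j^{2} - 13440 S j}{3} = - \frac{j^{2}}{3} + 4480 S j$)
$Y{\left(-205,-87 \right)} - 4819 = \frac{1}{3} \left(-205\right) \left(\left(-1\right) \left(-205\right) + 13440 \left(-87\right)\right) - 4819 = \frac{1}{3} \left(-205\right) \left(205 - 1169280\right) - 4819 = \frac{1}{3} \left(-205\right) \left(-1169075\right) - 4819 = \frac{239660375}{3} - 4819 = \frac{239645918}{3}$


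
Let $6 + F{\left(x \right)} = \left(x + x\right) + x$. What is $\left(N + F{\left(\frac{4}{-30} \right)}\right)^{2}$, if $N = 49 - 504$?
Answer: $\frac{5322249}{25} \approx 2.1289 \cdot 10^{5}$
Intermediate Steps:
$F{\left(x \right)} = -6 + 3 x$ ($F{\left(x \right)} = -6 + \left(\left(x + x\right) + x\right) = -6 + \left(2 x + x\right) = -6 + 3 x$)
$N = -455$ ($N = 49 - 504 = -455$)
$\left(N + F{\left(\frac{4}{-30} \right)}\right)^{2} = \left(-455 - \left(6 - 3 \frac{4}{-30}\right)\right)^{2} = \left(-455 - \left(6 - 3 \cdot 4 \left(- \frac{1}{30}\right)\right)\right)^{2} = \left(-455 + \left(-6 + 3 \left(- \frac{2}{15}\right)\right)\right)^{2} = \left(-455 - \frac{32}{5}\right)^{2} = \left(- \frac{2307}{5}\right)^{2} = \frac{5322249}{25}$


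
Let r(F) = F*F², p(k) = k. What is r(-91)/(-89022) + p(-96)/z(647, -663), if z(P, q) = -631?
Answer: 484049413/56172882 ≈ 8.6171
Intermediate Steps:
r(F) = F³
r(-91)/(-89022) + p(-96)/z(647, -663) = (-91)³/(-89022) - 96/(-631) = -753571*(-1/89022) - 96*(-1/631) = 753571/89022 + 96/631 = 484049413/56172882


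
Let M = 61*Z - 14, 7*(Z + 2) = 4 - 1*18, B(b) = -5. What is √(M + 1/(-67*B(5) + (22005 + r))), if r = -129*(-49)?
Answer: I*√211934824957/28661 ≈ 16.062*I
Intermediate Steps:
Z = -4 (Z = -2 + (4 - 1*18)/7 = -2 + (4 - 18)/7 = -2 + (⅐)*(-14) = -2 - 2 = -4)
r = 6321
M = -258 (M = 61*(-4) - 14 = -244 - 14 = -258)
√(M + 1/(-67*B(5) + (22005 + r))) = √(-258 + 1/(-67*(-5) + (22005 + 6321))) = √(-258 + 1/(335 + 28326)) = √(-258 + 1/28661) = √(-7394537/28661) = I*√211934824957/28661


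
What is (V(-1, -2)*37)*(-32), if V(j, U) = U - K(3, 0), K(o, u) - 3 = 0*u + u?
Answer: 5920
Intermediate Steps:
K(o, u) = 3 + u (K(o, u) = 3 + (0*u + u) = 3 + (0 + u) = 3 + u)
V(j, U) = -3 + U (V(j, U) = U - (3 + 0) = U - 1*3 = U - 3 = -3 + U)
(V(-1, -2)*37)*(-32) = ((-3 - 2)*37)*(-32) = -5*37*(-32) = -185*(-32) = 5920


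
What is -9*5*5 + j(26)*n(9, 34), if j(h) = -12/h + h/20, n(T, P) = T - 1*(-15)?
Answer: -13317/65 ≈ -204.88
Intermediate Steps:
n(T, P) = 15 + T (n(T, P) = T + 15 = 15 + T)
j(h) = -12/h + h/20 (j(h) = -12/h + h*(1/20) = -12/h + h/20)
-9*5*5 + j(26)*n(9, 34) = -9*5*5 + (-12/26 + (1/20)*26)*(15 + 9) = -45*5 + (-12*1/26 + 13/10)*24 = -225 + (-6/13 + 13/10)*24 = -225 + (109/130)*24 = -225 + 1308/65 = -13317/65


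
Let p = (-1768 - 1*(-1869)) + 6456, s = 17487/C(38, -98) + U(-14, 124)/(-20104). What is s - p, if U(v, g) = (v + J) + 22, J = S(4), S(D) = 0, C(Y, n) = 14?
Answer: -3811093/718 ≈ -5307.9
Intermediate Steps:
J = 0
U(v, g) = 22 + v (U(v, g) = (v + 0) + 22 = v + 22 = 22 + v)
s = 896833/718 (s = 17487/14 + (22 - 14)/(-20104) = 17487*(1/14) + 8*(-1/20104) = 17487/14 - 1/2513 = 896833/718 ≈ 1249.1)
p = 6557 (p = (-1768 + 1869) + 6456 = 101 + 6456 = 6557)
s - p = 896833/718 - 1*6557 = 896833/718 - 6557 = -3811093/718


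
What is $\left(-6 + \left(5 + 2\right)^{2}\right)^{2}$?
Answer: $1849$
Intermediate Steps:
$\left(-6 + \left(5 + 2\right)^{2}\right)^{2} = \left(-6 + 7^{2}\right)^{2} = \left(-6 + 49\right)^{2} = 43^{2} = 1849$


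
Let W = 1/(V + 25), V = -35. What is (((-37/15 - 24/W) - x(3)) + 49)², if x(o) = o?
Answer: 18088009/225 ≈ 80391.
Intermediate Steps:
W = -⅒ (W = 1/(-35 + 25) = 1/(-10) = -⅒ ≈ -0.10000)
(((-37/15 - 24/W) - x(3)) + 49)² = (((-37/15 - 24/(-⅒)) - 1*3) + 49)² = (((-37*1/15 - 24*(-10)) - 3) + 49)² = (((-37/15 + 240) - 3) + 49)² = ((3563/15 - 3) + 49)² = (3518/15 + 49)² = (4253/15)² = 18088009/225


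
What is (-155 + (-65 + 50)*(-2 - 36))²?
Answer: 172225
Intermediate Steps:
(-155 + (-65 + 50)*(-2 - 36))² = (-155 - 15*(-38))² = (-155 + 570)² = 415² = 172225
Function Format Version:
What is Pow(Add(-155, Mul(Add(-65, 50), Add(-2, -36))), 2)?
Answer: 172225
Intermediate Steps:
Pow(Add(-155, Mul(Add(-65, 50), Add(-2, -36))), 2) = Pow(Add(-155, Mul(-15, -38)), 2) = Pow(Add(-155, 570), 2) = Pow(415, 2) = 172225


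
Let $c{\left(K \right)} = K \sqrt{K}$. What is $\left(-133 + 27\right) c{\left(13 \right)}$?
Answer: $- 1378 \sqrt{13} \approx -4968.5$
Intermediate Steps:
$c{\left(K \right)} = K^{\frac{3}{2}}$
$\left(-133 + 27\right) c{\left(13 \right)} = \left(-133 + 27\right) 13^{\frac{3}{2}} = - 106 \cdot 13 \sqrt{13} = - 1378 \sqrt{13}$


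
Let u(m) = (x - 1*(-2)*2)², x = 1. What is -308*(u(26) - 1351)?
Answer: 408408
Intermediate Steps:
u(m) = 25 (u(m) = (1 - 1*(-2)*2)² = (1 + 2*2)² = (1 + 4)² = 5² = 25)
-308*(u(26) - 1351) = -308*(25 - 1351) = -308*(-1326) = 408408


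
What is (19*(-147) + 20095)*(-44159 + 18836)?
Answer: -438138546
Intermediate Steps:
(19*(-147) + 20095)*(-44159 + 18836) = (-2793 + 20095)*(-25323) = 17302*(-25323) = -438138546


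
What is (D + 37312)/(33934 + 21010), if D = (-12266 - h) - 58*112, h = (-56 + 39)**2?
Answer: 18261/54944 ≈ 0.33236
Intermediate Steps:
h = 289 (h = (-17)**2 = 289)
D = -19051 (D = (-12266 - 1*289) - 58*112 = (-12266 - 289) - 6496 = -12555 - 6496 = -19051)
(D + 37312)/(33934 + 21010) = (-19051 + 37312)/(33934 + 21010) = 18261/54944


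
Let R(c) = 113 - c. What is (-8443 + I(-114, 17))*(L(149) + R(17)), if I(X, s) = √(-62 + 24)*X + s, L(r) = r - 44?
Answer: -1693626 - 22914*I*√38 ≈ -1.6936e+6 - 1.4125e+5*I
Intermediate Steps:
L(r) = -44 + r
I(X, s) = s + I*X*√38 (I(X, s) = √(-38)*X + s = (I*√38)*X + s = I*X*√38 + s = s + I*X*√38)
(-8443 + I(-114, 17))*(L(149) + R(17)) = (-8443 + (17 + I*(-114)*√38))*((-44 + 149) + (113 - 1*17)) = (-8443 + (17 - 114*I*√38))*(105 + (113 - 17)) = (-8426 - 114*I*√38)*(105 + 96) = (-8426 - 114*I*√38)*201 = -1693626 - 22914*I*√38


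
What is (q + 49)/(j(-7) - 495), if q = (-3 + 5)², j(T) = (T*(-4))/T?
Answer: -53/499 ≈ -0.10621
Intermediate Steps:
j(T) = -4 (j(T) = (-4*T)/T = -4)
q = 4 (q = 2² = 4)
(q + 49)/(j(-7) - 495) = (4 + 49)/(-4 - 495) = 53/(-499) = 53*(-1/499) = -53/499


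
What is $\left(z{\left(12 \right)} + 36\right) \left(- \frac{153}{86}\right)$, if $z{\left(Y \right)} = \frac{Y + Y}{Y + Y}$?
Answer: $- \frac{5661}{86} \approx -65.826$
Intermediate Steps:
$z{\left(Y \right)} = 1$ ($z{\left(Y \right)} = \frac{2 Y}{2 Y} = 2 Y \frac{1}{2 Y} = 1$)
$\left(z{\left(12 \right)} + 36\right) \left(- \frac{153}{86}\right) = \left(1 + 36\right) \left(- \frac{153}{86}\right) = 37 \left(\left(-153\right) \frac{1}{86}\right) = 37 \left(- \frac{153}{86}\right) = - \frac{5661}{86}$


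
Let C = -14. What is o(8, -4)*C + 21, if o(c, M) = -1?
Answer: 35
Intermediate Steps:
o(8, -4)*C + 21 = -1*(-14) + 21 = 14 + 21 = 35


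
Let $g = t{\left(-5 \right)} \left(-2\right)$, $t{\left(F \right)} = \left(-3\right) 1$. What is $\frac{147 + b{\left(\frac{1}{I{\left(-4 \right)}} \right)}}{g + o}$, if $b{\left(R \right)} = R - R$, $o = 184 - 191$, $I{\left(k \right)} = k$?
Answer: $-147$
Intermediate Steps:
$o = -7$
$t{\left(F \right)} = -3$
$b{\left(R \right)} = 0$
$g = 6$ ($g = \left(-3\right) \left(-2\right) = 6$)
$\frac{147 + b{\left(\frac{1}{I{\left(-4 \right)}} \right)}}{g + o} = \frac{147 + 0}{6 - 7} = \frac{147}{-1} = 147 \left(-1\right) = -147$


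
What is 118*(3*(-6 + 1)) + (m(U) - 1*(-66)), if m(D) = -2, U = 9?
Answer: -1706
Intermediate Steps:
118*(3*(-6 + 1)) + (m(U) - 1*(-66)) = 118*(3*(-6 + 1)) + (-2 - 1*(-66)) = 118*(3*(-5)) + (-2 + 66) = 118*(-15) + 64 = -1770 + 64 = -1706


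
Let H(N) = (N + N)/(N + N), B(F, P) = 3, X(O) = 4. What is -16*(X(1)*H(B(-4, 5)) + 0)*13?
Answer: -832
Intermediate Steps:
H(N) = 1 (H(N) = (2*N)/((2*N)) = (2*N)*(1/(2*N)) = 1)
-16*(X(1)*H(B(-4, 5)) + 0)*13 = -16*(4*1 + 0)*13 = -16*(4 + 0)*13 = -16*4*13 = -64*13 = -832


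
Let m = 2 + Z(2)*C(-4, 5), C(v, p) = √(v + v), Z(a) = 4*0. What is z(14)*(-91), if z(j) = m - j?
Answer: 1092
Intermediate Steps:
Z(a) = 0
C(v, p) = √2*√v (C(v, p) = √(2*v) = √2*√v)
m = 2 (m = 2 + 0*(√2*√(-4)) = 2 + 0*(√2*(2*I)) = 2 + 0*(2*I*√2) = 2 + 0 = 2)
z(j) = 2 - j
z(14)*(-91) = (2 - 1*14)*(-91) = (2 - 14)*(-91) = -12*(-91) = 1092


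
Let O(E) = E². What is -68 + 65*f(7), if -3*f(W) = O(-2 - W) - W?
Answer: -5014/3 ≈ -1671.3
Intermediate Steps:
f(W) = -(-2 - W)²/3 + W/3 (f(W) = -((-2 - W)² - W)/3 = -(-2 - W)²/3 + W/3)
-68 + 65*f(7) = -68 + 65*(-(2 + 7)²/3 + (⅓)*7) = -68 + 65*(-⅓*9² + 7/3) = -68 + 65*(-⅓*81 + 7/3) = -68 + 65*(-27 + 7/3) = -68 + 65*(-74/3) = -68 - 4810/3 = -5014/3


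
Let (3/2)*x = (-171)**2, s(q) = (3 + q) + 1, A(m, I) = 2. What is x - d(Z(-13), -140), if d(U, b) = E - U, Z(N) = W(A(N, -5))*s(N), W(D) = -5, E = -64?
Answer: 19603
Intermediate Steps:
s(q) = 4 + q
x = 19494 (x = (2/3)*(-171)**2 = (2/3)*29241 = 19494)
Z(N) = -20 - 5*N (Z(N) = -5*(4 + N) = -20 - 5*N)
d(U, b) = -64 - U
x - d(Z(-13), -140) = 19494 - (-64 - (-20 - 5*(-13))) = 19494 - (-64 - (-20 + 65)) = 19494 - (-64 - 1*45) = 19494 - (-64 - 45) = 19494 - 1*(-109) = 19494 + 109 = 19603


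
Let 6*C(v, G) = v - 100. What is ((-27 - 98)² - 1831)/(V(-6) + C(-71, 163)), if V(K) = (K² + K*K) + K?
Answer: 9196/25 ≈ 367.84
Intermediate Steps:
V(K) = K + 2*K² (V(K) = (K² + K²) + K = 2*K² + K = K + 2*K²)
C(v, G) = -50/3 + v/6 (C(v, G) = (v - 100)/6 = (-100 + v)/6 = -50/3 + v/6)
((-27 - 98)² - 1831)/(V(-6) + C(-71, 163)) = ((-27 - 98)² - 1831)/(-6*(1 + 2*(-6)) + (-50/3 + (⅙)*(-71))) = ((-125)² - 1831)/(-6*(1 - 12) + (-50/3 - 71/6)) = (15625 - 1831)/(-6*(-11) - 57/2) = 13794/(66 - 57/2) = 13794/(75/2) = 13794*(2/75) = 9196/25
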